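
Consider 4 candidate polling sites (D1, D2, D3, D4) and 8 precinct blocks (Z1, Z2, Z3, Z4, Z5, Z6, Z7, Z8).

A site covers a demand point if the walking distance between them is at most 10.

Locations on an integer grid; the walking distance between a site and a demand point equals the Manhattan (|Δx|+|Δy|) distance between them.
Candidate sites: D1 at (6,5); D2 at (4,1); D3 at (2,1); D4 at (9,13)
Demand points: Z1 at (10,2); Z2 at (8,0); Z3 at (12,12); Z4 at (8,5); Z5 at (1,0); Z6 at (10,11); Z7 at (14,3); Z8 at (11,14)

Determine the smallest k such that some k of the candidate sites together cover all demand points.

Coverage sets (demand points within 10 of each site):
  D1: {Z1, Z2, Z4, Z5, Z6, Z7}
  D2: {Z1, Z2, Z4, Z5}
  D3: {Z1, Z2, Z4, Z5}
  D4: {Z3, Z4, Z6, Z8}
No single site covers all 8 demand points.
But {D1, D4} covers everything, so the minimum is 2.

2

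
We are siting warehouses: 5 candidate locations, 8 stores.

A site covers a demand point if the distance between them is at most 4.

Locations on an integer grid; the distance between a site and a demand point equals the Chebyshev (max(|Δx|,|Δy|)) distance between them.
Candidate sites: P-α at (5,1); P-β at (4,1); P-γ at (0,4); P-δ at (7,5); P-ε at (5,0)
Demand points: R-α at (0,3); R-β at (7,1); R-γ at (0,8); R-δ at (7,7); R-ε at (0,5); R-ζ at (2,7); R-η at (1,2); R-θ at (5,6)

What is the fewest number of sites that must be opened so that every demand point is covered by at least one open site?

Coverage sets (demand points within 4 of each site):
  P-α: {R-β, R-η}
  P-β: {R-α, R-β, R-ε, R-η}
  P-γ: {R-α, R-γ, R-ε, R-ζ, R-η}
  P-δ: {R-β, R-δ, R-θ}
  P-ε: {R-β, R-η}
No single site covers all 8 demand points.
But {P-γ, P-δ} covers everything, so the minimum is 2.

2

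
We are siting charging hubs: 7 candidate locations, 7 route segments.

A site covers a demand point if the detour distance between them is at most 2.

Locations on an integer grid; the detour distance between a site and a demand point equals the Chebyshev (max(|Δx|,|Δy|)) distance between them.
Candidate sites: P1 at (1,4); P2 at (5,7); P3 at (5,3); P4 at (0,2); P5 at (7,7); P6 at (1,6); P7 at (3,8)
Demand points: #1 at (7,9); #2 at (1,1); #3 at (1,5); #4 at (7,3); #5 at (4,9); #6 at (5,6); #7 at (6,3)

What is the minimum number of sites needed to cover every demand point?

4

Coverage sets (demand points within 2 of each site):
  P1: {#3}
  P2: {#1, #5, #6}
  P3: {#4, #7}
  P4: {#2}
  P5: {#1, #6}
  P6: {#3}
  P7: {#5, #6}
No 3 sites suffice: every size-3 union leaves at least one demand point uncovered.
But {P1, P2, P3, P4} covers everything, so the minimum is 4.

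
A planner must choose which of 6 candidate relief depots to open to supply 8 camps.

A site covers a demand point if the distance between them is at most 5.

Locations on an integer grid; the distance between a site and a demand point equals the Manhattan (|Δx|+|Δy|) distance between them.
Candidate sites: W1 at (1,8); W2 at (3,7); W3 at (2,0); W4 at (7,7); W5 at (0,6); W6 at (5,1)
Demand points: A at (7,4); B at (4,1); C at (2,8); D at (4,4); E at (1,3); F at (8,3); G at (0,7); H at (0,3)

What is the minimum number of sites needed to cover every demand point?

Coverage sets (demand points within 5 of each site):
  W1: {C, E, G}
  W2: {C, D, G}
  W3: {B, E, H}
  W4: {A, F}
  W5: {C, E, G, H}
  W6: {A, B, D, F}
No single site covers all 8 demand points.
But {W5, W6} covers everything, so the minimum is 2.

2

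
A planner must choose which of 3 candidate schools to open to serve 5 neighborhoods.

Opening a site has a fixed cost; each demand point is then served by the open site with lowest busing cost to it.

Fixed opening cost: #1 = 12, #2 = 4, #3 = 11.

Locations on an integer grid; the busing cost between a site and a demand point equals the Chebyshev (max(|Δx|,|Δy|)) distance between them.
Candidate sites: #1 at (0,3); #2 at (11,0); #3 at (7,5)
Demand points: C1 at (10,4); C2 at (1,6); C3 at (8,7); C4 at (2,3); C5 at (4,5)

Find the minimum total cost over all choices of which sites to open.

Open {#3}: assign each demand point to its cheapest open site.
  C1→#3 3, C2→#3 6, C3→#3 2, C4→#3 5, C5→#3 3
  busing cost 19, fixed 11 → total 30.
Compare {#2, #3}: busing cost 19 + fixed 15 = 34.
Compare {#1, #2}: busing cost 20 + fixed 16 = 36.
Compare {#1, #3}: busing cost 13 + fixed 23 = 36.
All other subsets cost ≥ 34. Minimum total cost: 30.

30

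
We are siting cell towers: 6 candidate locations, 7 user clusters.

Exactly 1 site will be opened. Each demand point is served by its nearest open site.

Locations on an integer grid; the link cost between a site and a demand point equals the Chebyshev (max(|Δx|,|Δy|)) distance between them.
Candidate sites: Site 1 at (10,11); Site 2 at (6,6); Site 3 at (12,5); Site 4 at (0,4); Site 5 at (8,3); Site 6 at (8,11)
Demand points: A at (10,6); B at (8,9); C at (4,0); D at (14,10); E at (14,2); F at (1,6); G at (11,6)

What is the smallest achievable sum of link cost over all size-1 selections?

34

Open {Site 3}.
  A→Site 3 2, B→Site 3 4, C→Site 3 8, D→Site 3 5, E→Site 3 3, F→Site 3 11, G→Site 3 1  ⇒ total 34.
Compare {Site 5}: total 36.
Compare {Site 2}: total 39.
No size-1 selection does better; minimum is 34.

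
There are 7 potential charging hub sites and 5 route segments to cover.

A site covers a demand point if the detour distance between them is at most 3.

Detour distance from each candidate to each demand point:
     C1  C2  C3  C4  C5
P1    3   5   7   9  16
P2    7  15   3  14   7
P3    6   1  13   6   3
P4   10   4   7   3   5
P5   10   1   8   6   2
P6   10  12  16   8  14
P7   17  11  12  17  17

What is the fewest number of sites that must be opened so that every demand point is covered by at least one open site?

4

Coverage sets (demand points within 3 of each site):
  P1: {C1}
  P2: {C3}
  P3: {C2, C5}
  P4: {C4}
  P5: {C2, C5}
  P6: {}
  P7: {}
No 3 sites suffice: every size-3 union leaves at least one demand point uncovered.
But {P1, P2, P3, P4} covers everything, so the minimum is 4.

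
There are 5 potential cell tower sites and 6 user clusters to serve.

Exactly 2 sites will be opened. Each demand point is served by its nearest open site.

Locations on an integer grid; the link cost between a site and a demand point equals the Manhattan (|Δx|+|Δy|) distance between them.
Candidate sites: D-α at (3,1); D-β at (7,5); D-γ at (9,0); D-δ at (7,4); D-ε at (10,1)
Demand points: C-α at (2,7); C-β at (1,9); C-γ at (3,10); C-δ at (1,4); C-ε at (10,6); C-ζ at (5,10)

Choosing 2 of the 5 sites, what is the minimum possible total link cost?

Open {D-α, D-β}.
  C-α→D-α 7, C-β→D-α 10, C-γ→D-α 9, C-δ→D-α 5, C-ε→D-β 4, C-ζ→D-β 7  ⇒ total 42.
Compare {D-β, D-δ}: total 43.
Compare {D-α, D-δ}: total 44.
No size-2 selection does better; minimum is 42.

42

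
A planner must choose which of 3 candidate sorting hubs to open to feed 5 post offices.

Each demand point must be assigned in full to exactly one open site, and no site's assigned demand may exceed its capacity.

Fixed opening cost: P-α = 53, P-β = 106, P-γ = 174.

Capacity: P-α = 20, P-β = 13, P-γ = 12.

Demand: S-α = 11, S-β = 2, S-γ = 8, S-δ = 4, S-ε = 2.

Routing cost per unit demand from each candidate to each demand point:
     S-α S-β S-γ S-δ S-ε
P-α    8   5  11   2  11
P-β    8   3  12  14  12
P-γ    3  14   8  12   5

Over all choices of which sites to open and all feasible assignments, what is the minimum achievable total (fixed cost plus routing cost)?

371

Open {P-α, P-β}; cheapest assignment that respects the capacities:
  P-α (cap 20, load 14): S-γ, S-δ, S-ε — cost 8×11 + 4×2 + 2×11 = 118
  P-β (cap 13, load 13): S-α, S-β — cost 11×8 + 2×3 = 94
  Shipping 212, fixed 159 → total 371.
  Any other capacity-feasible assignment to {P-α, P-β} ships for at least 212.
Compare {P-α, P-γ}: its best feasible assignment gives total 388.
Compare {P-α, P-β, P-γ}: its best feasible assignment gives total 490.
Every other set of open sites that can feasibly serve all demand totals ≥ 388 even under its best assignment. Minimum: 371.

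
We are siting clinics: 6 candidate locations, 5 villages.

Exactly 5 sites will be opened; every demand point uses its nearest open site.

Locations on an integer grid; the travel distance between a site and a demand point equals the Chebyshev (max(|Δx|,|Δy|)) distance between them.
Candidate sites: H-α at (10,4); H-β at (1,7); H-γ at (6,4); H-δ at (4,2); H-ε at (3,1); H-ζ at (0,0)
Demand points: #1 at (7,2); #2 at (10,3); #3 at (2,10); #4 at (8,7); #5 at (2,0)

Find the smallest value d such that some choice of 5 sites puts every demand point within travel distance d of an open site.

3

Open {H-α, H-β, H-γ, H-δ, H-ε}.
  Farthest demand point is #3 at travel distance 3 (to H-β); all others are ≤ 3.
With {H-α, H-β, H-γ, H-δ, H-ζ} the worst case is 3.
With {H-α, H-β, H-γ, H-ε, H-ζ} the worst case is 3.
No size-5 selection achieves below 3.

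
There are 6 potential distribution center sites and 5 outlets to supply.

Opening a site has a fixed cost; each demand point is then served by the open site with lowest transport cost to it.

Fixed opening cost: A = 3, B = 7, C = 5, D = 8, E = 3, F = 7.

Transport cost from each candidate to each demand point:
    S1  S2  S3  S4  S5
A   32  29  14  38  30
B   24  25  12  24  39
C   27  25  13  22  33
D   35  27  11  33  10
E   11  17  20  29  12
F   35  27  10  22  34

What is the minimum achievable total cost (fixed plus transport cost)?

82

Open {E, F}: assign each demand point to its cheapest open site.
  S1→E 11, S2→E 17, S3→F 10, S4→F 22, S5→E 12
  transport cost 72, fixed 10 → total 82.
Compare {C, E}: transport cost 75 + fixed 8 = 83.
Compare {A, E, F}: transport cost 72 + fixed 13 = 85.
Compare {B, E}: transport cost 76 + fixed 10 = 86.
All other subsets cost ≥ 83. Minimum total cost: 82.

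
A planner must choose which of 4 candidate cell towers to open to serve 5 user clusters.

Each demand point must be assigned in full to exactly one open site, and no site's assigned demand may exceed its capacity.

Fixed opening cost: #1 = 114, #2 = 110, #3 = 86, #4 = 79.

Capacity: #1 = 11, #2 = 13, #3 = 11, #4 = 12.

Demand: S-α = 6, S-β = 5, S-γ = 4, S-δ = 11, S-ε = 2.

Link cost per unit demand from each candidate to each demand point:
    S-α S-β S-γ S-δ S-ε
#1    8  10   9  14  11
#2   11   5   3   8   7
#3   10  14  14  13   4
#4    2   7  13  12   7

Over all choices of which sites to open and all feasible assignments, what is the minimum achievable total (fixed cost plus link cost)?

Open {#2, #3, #4}; cheapest assignment that respects the capacities:
  #2 (cap 13, load 11): S-δ — cost 11×8 = 88
  #3 (cap 11, load 6): S-γ, S-ε — cost 4×14 + 2×4 = 64
  #4 (cap 12, load 11): S-α, S-β — cost 6×2 + 5×7 = 47
  Shipping 199, fixed 275 → total 474.
  Any other capacity-feasible assignment to {#2, #3, #4} ships for at least 199.
Compare {#1, #2, #4}: its best feasible assignment gives total 488.
Compare {#1, #3, #4}: its best feasible assignment gives total 527.
Every other set of open sites that can feasibly serve all demand totals ≥ 488 even under its best assignment. Minimum: 474.

474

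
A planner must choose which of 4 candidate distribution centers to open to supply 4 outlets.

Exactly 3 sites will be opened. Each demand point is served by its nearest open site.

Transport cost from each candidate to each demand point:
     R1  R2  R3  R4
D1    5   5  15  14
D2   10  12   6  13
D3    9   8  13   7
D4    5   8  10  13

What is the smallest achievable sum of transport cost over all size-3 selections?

23

Open {D1, D2, D3}.
  R1→D1 5, R2→D1 5, R3→D2 6, R4→D3 7  ⇒ total 23.
Compare {D2, D3, D4}: total 26.
Compare {D1, D3, D4}: total 27.
No size-3 selection does better; minimum is 23.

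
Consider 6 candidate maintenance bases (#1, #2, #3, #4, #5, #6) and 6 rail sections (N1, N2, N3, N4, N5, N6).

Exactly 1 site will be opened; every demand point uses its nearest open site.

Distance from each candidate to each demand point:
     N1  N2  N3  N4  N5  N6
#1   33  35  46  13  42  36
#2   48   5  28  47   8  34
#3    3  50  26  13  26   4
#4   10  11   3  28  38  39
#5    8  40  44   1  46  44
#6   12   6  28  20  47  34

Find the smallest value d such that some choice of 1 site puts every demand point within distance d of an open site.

Open {#4}.
  Farthest demand point is N6 at distance 39 (to #4); all others are ≤ 39.
With {#1} the worst case is 46.
With {#5} the worst case is 46.
No size-1 selection achieves below 39.

39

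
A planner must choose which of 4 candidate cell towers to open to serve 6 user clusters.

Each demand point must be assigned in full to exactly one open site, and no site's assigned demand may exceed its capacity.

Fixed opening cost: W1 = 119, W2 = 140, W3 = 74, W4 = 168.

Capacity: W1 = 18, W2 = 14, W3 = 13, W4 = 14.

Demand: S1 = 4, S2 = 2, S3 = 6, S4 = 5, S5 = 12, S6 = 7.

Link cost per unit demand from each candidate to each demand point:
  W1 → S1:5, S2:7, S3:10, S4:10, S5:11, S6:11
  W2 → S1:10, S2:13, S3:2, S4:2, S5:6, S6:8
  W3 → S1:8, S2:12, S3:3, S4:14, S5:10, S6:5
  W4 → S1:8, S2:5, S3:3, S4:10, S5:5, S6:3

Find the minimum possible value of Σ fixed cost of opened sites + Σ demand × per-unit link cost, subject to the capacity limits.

541

Open {W2, W3, W4}; cheapest assignment that respects the capacities:
  W2 (cap 14, load 11): S3, S4 — cost 6×2 + 5×2 = 22
  W3 (cap 13, load 11): S1, S6 — cost 4×8 + 7×5 = 67
  W4 (cap 14, load 14): S2, S5 — cost 2×5 + 12×5 = 70
  Shipping 159, fixed 382 → total 541.
  Any other capacity-feasible assignment to {W2, W3, W4} ships for at least 159.
Compare {W1, W2, W3}: its best feasible assignment gives total 542.
Compare {W1, W3, W4}: its best feasible assignment gives total 554.
Every other set of open sites that can feasibly serve all demand totals ≥ 542 even under its best assignment. Minimum: 541.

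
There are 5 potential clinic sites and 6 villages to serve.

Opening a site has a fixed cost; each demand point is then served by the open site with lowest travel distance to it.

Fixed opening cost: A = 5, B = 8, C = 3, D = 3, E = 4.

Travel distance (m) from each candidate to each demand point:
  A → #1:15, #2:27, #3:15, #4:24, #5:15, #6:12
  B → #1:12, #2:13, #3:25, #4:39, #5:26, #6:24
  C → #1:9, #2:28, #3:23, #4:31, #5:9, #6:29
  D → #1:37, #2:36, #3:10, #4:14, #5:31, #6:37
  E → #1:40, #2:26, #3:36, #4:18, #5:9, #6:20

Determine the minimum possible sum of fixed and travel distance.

86

Open {A, B, C, D}: assign each demand point to its cheapest open site.
  #1→C 9, #2→B 13, #3→D 10, #4→D 14, #5→C 9, #6→A 12
  travel distance 67, fixed 19 → total 86.
Compare {A, B, D, E}: travel distance 70 + fixed 20 = 90.
Compare {A, B, C, D, E}: travel distance 67 + fixed 23 = 90.
Compare {A, B, D}: travel distance 76 + fixed 16 = 92.
All other subsets cost ≥ 90. Minimum total cost: 86.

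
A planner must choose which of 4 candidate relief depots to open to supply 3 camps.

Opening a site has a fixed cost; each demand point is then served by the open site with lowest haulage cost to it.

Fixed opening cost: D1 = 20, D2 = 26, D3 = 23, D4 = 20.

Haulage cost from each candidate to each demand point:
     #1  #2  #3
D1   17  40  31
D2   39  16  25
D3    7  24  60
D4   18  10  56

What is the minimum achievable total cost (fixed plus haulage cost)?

97

Open {D2, D3}: assign each demand point to its cheapest open site.
  #1→D3 7, #2→D2 16, #3→D2 25
  haulage cost 48, fixed 49 → total 97.
Compare {D1, D4}: haulage cost 58 + fixed 40 = 98.
Compare {D2, D4}: haulage cost 53 + fixed 46 = 99.
Compare {D4}: haulage cost 84 + fixed 20 = 104.
All other subsets cost ≥ 98. Minimum total cost: 97.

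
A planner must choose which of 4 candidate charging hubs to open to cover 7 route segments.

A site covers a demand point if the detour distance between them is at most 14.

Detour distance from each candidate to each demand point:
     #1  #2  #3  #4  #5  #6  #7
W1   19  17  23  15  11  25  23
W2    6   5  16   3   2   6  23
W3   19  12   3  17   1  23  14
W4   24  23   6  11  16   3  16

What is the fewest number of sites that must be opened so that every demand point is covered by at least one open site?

2

Coverage sets (demand points within 14 of each site):
  W1: {#5}
  W2: {#1, #2, #4, #5, #6}
  W3: {#2, #3, #5, #7}
  W4: {#3, #4, #6}
No single site covers all 7 demand points.
But {W2, W3} covers everything, so the minimum is 2.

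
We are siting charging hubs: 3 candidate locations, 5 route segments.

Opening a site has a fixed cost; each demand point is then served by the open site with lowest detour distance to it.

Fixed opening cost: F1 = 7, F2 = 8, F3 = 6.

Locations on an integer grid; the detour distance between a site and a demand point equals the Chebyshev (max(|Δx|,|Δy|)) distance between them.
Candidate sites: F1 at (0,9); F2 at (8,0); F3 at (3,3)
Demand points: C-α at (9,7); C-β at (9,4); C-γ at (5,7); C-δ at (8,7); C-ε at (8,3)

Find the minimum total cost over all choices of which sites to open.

32

Open {F3}: assign each demand point to its cheapest open site.
  C-α→F3 6, C-β→F3 6, C-γ→F3 4, C-δ→F3 5, C-ε→F3 5
  detour distance 26, fixed 6 → total 32.
Compare {F2}: detour distance 28 + fixed 8 = 36.
Compare {F2, F3}: detour distance 22 + fixed 14 = 36.
Compare {F1, F3}: detour distance 26 + fixed 13 = 39.
All other subsets cost ≥ 36. Minimum total cost: 32.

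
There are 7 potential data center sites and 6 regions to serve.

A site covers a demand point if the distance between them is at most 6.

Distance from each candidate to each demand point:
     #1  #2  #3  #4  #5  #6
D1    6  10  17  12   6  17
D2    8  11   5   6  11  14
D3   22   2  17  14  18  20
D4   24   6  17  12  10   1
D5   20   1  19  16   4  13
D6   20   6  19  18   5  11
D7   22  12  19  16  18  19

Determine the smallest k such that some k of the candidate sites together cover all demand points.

3

Coverage sets (demand points within 6 of each site):
  D1: {#1, #5}
  D2: {#3, #4}
  D3: {#2}
  D4: {#2, #6}
  D5: {#2, #5}
  D6: {#2, #5}
  D7: {}
No 2 sites suffice: every size-2 union leaves at least one demand point uncovered.
But {D1, D2, D4} covers everything, so the minimum is 3.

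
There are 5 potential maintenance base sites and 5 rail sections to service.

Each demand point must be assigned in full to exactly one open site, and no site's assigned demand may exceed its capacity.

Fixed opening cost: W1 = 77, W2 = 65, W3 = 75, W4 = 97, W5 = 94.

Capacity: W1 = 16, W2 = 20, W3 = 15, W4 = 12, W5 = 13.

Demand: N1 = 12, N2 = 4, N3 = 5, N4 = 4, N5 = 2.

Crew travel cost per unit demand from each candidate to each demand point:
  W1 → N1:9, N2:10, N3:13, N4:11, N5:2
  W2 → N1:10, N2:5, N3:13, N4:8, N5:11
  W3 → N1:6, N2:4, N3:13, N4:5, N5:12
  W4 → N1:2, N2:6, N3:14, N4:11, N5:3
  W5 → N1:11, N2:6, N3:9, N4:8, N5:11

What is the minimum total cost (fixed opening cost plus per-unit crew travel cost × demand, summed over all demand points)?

Open {W3, W4}; cheapest assignment that respects the capacities:
  W3 (cap 15, load 15): N2, N3, N4, N5 — cost 4×4 + 5×13 + 4×5 + 2×12 = 125
  W4 (cap 12, load 12): N1 — cost 12×2 = 24
  Shipping 149, fixed 172 → total 321.
  Any other capacity-feasible assignment to {W3, W4} ships for at least 149.
Compare {W2, W4}: its best feasible assignment gives total 325.
Compare {W1, W4}: its best feasible assignment gives total 351.
Every other set of open sites that can feasibly serve all demand totals ≥ 325 even under its best assignment. Minimum: 321.

321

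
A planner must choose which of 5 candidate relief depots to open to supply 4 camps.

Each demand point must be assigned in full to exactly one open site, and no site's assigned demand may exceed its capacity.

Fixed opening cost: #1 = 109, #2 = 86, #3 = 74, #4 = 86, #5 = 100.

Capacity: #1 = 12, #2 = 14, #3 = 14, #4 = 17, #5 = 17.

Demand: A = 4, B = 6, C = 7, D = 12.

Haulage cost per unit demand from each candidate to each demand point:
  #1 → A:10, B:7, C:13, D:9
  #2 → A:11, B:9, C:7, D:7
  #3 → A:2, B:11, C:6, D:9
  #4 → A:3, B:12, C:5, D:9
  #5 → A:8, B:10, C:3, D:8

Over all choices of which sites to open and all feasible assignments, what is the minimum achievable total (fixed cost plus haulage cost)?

Open {#2, #4}; cheapest assignment that respects the capacities:
  #2 (cap 14, load 12): D — cost 12×7 = 84
  #4 (cap 17, load 17): A, B, C — cost 4×3 + 6×12 + 7×5 = 119
  Shipping 203, fixed 172 → total 375.
  Any other capacity-feasible assignment to {#2, #4} ships for at least 203.
Compare {#2, #5}: its best feasible assignment gives total 383.
Compare {#3, #4}: its best feasible assignment gives total 387.
Every other set of open sites that can feasibly serve all demand totals ≥ 383 even under its best assignment. Minimum: 375.

375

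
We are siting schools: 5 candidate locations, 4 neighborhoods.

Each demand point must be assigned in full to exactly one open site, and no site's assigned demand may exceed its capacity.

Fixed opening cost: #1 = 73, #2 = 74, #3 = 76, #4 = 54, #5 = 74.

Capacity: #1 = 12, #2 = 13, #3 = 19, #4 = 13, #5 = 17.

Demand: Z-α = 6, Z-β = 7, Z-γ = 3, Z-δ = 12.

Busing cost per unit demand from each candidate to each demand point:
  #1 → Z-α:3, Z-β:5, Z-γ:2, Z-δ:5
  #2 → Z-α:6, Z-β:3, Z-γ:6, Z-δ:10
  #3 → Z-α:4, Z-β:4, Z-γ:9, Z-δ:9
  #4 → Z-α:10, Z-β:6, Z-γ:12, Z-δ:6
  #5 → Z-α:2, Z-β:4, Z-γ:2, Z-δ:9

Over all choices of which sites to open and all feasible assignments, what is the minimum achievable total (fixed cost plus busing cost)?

Open {#4, #5}; cheapest assignment that respects the capacities:
  #4 (cap 13, load 12): Z-δ — cost 12×6 = 72
  #5 (cap 17, load 16): Z-α, Z-β, Z-γ — cost 6×2 + 7×4 + 3×2 = 46
  Shipping 118, fixed 128 → total 246.
  Any other capacity-feasible assignment to {#4, #5} ships for at least 118.
Compare {#1, #5}: its best feasible assignment gives total 253.
Compare {#3, #4}: its best feasible assignment gives total 281.
Every other set of open sites that can feasibly serve all demand totals ≥ 253 even under its best assignment. Minimum: 246.

246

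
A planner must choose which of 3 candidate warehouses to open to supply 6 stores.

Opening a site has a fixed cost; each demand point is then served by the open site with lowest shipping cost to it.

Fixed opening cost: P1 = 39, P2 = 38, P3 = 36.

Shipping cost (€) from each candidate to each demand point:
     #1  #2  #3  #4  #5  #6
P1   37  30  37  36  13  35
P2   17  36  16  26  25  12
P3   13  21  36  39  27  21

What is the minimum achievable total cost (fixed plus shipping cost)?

Open {P2}: assign each demand point to its cheapest open site.
  #1→P2 17, #2→P2 36, #3→P2 16, #4→P2 26, #5→P2 25, #6→P2 12
  shipping cost 132, fixed 38 → total 170.
Compare {P2, P3}: shipping cost 113 + fixed 74 = 187.
Compare {P1, P2}: shipping cost 114 + fixed 77 = 191.
Compare {P3}: shipping cost 157 + fixed 36 = 193.
All other subsets cost ≥ 187. Minimum total cost: 170.

170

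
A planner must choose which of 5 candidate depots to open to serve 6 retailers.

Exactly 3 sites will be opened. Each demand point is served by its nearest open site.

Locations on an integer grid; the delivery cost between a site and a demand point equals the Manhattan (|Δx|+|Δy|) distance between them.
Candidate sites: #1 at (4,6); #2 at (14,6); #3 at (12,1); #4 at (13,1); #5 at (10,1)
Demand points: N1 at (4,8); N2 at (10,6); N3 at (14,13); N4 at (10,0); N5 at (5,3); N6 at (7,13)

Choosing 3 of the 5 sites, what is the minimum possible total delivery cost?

Open {#1, #2, #5}.
  N1→#1 2, N2→#2 4, N3→#2 7, N4→#5 1, N5→#1 4, N6→#1 10  ⇒ total 28.
Compare {#1, #2, #3}: total 30.
Compare {#1, #2, #4}: total 31.
No size-3 selection does better; minimum is 28.

28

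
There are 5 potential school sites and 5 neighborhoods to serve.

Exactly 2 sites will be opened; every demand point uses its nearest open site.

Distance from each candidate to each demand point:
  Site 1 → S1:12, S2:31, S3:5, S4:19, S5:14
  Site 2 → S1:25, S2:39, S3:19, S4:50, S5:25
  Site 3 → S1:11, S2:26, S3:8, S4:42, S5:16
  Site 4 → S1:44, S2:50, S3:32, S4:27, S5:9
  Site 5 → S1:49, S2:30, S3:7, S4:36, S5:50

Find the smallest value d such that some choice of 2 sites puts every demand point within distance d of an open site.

Open {Site 1, Site 3}.
  Farthest demand point is S2 at distance 26 (to Site 3); all others are ≤ 26.
With {Site 3, Site 4} the worst case is 27.
With {Site 1, Site 5} the worst case is 30.
No size-2 selection achieves below 26.

26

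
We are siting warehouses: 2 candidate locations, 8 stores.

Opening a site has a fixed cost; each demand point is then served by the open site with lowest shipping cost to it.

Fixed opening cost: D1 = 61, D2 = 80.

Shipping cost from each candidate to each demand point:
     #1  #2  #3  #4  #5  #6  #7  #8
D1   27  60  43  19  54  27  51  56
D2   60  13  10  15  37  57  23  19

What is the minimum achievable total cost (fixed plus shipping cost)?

312

Open {D1, D2}: assign each demand point to its cheapest open site.
  #1→D1 27, #2→D2 13, #3→D2 10, #4→D2 15, #5→D2 37, #6→D1 27, #7→D2 23, #8→D2 19
  shipping cost 171, fixed 141 → total 312.
Compare {D2}: shipping cost 234 + fixed 80 = 314.
Compare {D1}: shipping cost 337 + fixed 61 = 398.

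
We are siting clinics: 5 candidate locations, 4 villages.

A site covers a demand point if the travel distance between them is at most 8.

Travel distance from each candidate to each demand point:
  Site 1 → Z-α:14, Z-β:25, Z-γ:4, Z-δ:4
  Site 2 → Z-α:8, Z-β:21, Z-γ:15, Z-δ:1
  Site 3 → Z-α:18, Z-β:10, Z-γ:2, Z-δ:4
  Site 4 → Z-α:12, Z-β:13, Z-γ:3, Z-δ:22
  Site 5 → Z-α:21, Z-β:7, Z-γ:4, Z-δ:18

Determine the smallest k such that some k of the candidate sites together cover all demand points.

2

Coverage sets (demand points within 8 of each site):
  Site 1: {Z-γ, Z-δ}
  Site 2: {Z-α, Z-δ}
  Site 3: {Z-γ, Z-δ}
  Site 4: {Z-γ}
  Site 5: {Z-β, Z-γ}
No single site covers all 4 demand points.
But {Site 2, Site 5} covers everything, so the minimum is 2.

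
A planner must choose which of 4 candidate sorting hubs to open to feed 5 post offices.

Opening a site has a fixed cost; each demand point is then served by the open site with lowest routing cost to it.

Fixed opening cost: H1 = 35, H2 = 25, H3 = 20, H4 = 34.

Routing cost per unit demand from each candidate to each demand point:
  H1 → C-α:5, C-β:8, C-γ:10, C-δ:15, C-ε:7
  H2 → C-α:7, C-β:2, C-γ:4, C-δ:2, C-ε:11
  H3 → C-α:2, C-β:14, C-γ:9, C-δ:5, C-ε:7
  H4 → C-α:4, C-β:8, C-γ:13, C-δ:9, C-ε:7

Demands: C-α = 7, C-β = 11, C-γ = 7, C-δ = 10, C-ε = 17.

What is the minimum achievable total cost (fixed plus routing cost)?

248

Open {H2, H3}: assign each demand point to its cheapest open site.
  C-α→H3 7×2=14, C-β→H2 11×2=22, C-γ→H2 7×4=28, C-δ→H2 10×2=20, C-ε→H3 17×7=119
  routing cost 203, fixed 45 → total 248.
Compare {H2, H4}: routing cost 217 + fixed 59 = 276.
Compare {H2, H3, H4}: routing cost 203 + fixed 79 = 282.
Compare {H1, H2, H3}: routing cost 203 + fixed 80 = 283.
All other subsets cost ≥ 276. Minimum total cost: 248.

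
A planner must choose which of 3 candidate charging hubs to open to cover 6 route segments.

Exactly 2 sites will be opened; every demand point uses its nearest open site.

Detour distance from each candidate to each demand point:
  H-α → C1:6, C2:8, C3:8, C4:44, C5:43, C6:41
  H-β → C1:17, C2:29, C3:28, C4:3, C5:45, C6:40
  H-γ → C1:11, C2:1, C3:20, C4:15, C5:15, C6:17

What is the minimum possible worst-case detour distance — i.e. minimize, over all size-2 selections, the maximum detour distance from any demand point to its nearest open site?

Open {H-α, H-γ}.
  Farthest demand point is C6 at detour distance 17 (to H-γ); all others are ≤ 17.
With {H-β, H-γ} the worst case is 20.
With {H-α, H-β} the worst case is 43.
No size-2 selection achieves below 17.

17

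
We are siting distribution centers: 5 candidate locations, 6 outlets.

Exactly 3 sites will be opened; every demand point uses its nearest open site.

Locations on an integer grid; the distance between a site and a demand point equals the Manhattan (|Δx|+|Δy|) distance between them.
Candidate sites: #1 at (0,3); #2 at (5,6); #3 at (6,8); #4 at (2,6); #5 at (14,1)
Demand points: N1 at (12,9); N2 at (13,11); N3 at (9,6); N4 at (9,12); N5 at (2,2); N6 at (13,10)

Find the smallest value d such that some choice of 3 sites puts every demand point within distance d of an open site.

Open {#1, #2, #3}.
  Farthest demand point is N2 at distance 10 (to #3); all others are ≤ 10.
With {#1, #3, #4} the worst case is 10.
With {#1, #3, #5} the worst case is 10.
No size-3 selection achieves below 10.

10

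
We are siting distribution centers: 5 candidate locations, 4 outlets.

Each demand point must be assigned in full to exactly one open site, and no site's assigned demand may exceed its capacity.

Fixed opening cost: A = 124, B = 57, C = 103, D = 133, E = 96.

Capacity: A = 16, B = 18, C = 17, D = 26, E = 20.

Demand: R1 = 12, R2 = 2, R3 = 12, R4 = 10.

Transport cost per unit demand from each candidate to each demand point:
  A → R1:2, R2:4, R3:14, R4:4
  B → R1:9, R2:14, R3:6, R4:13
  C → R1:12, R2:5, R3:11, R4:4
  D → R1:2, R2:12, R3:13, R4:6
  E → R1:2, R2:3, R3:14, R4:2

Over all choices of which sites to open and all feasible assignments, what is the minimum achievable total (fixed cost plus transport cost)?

Open {B, D}; cheapest assignment that respects the capacities:
  B (cap 18, load 12): R3 — cost 12×6 = 72
  D (cap 26, load 24): R1, R2, R4 — cost 12×2 + 2×12 + 10×6 = 108
  Shipping 180, fixed 190 → total 370.
  Any other capacity-feasible assignment to {B, D} ships for at least 180.
Compare {B, C, E}: its best feasible assignment gives total 398.
Compare {A, B, E}: its best feasible assignment gives total 399.
Every other set of open sites that can feasibly serve all demand totals ≥ 398 even under its best assignment. Minimum: 370.

370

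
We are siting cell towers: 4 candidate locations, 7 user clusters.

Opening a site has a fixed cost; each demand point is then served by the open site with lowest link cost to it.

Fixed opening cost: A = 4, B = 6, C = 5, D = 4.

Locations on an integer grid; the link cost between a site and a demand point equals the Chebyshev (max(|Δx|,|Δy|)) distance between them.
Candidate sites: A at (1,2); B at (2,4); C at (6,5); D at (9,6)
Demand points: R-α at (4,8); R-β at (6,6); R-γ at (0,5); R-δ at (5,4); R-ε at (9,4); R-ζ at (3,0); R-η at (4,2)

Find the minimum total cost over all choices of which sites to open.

Open {A, C}: assign each demand point to its cheapest open site.
  R-α→C 3, R-β→C 1, R-γ→A 3, R-δ→C 1, R-ε→C 3, R-ζ→A 2, R-η→A 3
  link cost 16, fixed 9 → total 25.
Compare {C}: link cost 22 + fixed 5 = 27.
Compare {B, C}: link cost 16 + fixed 11 = 27.
Compare {A, C, D}: link cost 15 + fixed 13 = 28.
All other subsets cost ≥ 27. Minimum total cost: 25.

25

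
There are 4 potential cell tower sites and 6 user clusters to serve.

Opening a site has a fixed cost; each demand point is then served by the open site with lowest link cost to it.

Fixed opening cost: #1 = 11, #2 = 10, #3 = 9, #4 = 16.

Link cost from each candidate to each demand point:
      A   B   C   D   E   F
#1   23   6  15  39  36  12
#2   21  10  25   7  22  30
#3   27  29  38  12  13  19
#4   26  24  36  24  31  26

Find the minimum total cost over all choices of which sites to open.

Open {#1, #3}: assign each demand point to its cheapest open site.
  A→#1 23, B→#1 6, C→#1 15, D→#3 12, E→#3 13, F→#1 12
  link cost 81, fixed 20 → total 101.
Compare {#1, #2}: link cost 83 + fixed 21 = 104.
Compare {#1, #2, #3}: link cost 74 + fixed 30 = 104.
Compare {#2, #3}: link cost 95 + fixed 19 = 114.
All other subsets cost ≥ 104. Minimum total cost: 101.

101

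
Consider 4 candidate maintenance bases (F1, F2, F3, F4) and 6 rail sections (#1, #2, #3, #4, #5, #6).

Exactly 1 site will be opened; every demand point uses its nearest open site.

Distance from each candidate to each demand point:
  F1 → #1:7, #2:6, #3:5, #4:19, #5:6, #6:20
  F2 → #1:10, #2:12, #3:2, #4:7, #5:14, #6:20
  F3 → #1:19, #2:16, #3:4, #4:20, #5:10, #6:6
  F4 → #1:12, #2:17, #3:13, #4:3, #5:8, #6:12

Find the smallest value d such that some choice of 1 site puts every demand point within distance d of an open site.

17

Open {F4}.
  Farthest demand point is #2 at distance 17 (to F4); all others are ≤ 17.
With {F1} the worst case is 20.
With {F2} the worst case is 20.
No size-1 selection achieves below 17.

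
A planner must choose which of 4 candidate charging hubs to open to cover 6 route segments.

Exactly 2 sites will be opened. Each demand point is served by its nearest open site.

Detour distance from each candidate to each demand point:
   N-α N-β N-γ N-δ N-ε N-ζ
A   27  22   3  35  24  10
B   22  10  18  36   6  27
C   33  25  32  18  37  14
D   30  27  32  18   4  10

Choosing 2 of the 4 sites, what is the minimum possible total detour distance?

82

Open {B, D}.
  N-α→B 22, N-β→B 10, N-γ→B 18, N-δ→D 18, N-ε→D 4, N-ζ→D 10  ⇒ total 82.
Compare {A, D}: total 84.
Compare {A, B}: total 86.
No size-2 selection does better; minimum is 82.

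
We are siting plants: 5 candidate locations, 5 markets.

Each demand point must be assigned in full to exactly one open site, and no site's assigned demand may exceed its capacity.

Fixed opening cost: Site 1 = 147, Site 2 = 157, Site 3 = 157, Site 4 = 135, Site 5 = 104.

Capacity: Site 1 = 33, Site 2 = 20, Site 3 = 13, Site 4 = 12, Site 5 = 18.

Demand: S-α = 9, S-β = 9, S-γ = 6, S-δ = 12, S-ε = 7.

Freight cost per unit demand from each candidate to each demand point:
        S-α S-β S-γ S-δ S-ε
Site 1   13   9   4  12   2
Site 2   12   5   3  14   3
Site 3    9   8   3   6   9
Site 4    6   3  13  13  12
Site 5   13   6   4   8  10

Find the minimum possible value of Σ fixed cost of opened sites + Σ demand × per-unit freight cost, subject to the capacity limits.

Open {Site 1, Site 5}; cheapest assignment that respects the capacities:
  Site 1 (cap 33, load 31): S-α, S-β, S-γ, S-ε — cost 9×13 + 9×9 + 6×4 + 7×2 = 236
  Site 5 (cap 18, load 12): S-δ — cost 12×8 = 96
  Shipping 332, fixed 251 → total 583.
  Any other capacity-feasible assignment to {Site 1, Site 5} ships for at least 332.
Compare {Site 1, Site 3}: its best feasible assignment gives total 612.
Compare {Site 2, Site 4, Site 5}: its best feasible assignment gives total 636.
Every other set of open sites that can feasibly serve all demand totals ≥ 612 even under its best assignment. Minimum: 583.

583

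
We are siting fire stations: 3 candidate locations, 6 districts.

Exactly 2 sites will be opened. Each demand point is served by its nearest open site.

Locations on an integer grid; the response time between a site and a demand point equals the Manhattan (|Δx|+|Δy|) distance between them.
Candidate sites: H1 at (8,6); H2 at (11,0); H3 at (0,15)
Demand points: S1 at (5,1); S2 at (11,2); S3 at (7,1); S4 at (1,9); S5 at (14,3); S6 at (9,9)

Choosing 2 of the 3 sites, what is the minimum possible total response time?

Open {H1, H2}.
  S1→H2 7, S2→H2 2, S3→H2 5, S4→H1 10, S5→H2 6, S6→H1 4  ⇒ total 34.
Compare {H2, H3}: total 38.
Compare {H1, H3}: total 41.

34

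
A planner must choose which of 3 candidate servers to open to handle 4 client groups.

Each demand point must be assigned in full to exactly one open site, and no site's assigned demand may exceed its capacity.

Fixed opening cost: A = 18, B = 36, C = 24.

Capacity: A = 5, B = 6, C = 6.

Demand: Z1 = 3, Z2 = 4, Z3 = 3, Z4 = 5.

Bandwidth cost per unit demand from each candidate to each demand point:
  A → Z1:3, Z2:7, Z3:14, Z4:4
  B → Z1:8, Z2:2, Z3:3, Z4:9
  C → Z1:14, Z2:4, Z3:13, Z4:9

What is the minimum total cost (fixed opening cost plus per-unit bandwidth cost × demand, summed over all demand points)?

147

Open {A, B, C}; cheapest assignment that respects the capacities:
  A (cap 5, load 5): Z4 — cost 5×4 = 20
  B (cap 6, load 6): Z1, Z3 — cost 3×8 + 3×3 = 33
  C (cap 6, load 4): Z2 — cost 4×4 = 16
  Shipping 69, fixed 78 → total 147.
  Any other capacity-feasible assignment to {A, B, C} ships for at least 69.
Total demand is 15 and no other set of sites has combined capacity ≥ 15, so {A, B, C} is the only feasible choice of open sites. Minimum: 147.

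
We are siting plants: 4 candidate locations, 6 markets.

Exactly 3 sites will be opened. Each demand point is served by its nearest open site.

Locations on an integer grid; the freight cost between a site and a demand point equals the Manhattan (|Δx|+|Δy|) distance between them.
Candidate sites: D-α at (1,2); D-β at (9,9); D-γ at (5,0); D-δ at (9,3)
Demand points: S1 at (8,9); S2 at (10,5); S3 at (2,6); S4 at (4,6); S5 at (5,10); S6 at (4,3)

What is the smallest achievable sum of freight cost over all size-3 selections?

25

Open {D-α, D-β, D-δ}.
  S1→D-β 1, S2→D-δ 3, S3→D-α 5, S4→D-α 7, S5→D-β 5, S6→D-α 4  ⇒ total 25.
Compare {D-α, D-β, D-γ}: total 27.
Compare {D-β, D-γ, D-δ}: total 29.
No size-3 selection does better; minimum is 25.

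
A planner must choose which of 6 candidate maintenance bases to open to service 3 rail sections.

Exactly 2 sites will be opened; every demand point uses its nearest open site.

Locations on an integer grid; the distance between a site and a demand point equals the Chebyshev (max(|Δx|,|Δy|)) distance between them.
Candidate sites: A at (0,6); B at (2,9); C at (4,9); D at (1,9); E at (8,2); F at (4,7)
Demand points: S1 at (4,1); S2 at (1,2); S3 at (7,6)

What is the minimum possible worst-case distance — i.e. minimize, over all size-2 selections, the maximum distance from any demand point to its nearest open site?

4

Open {A, E}.
  Farthest demand point is S1 at distance 4 (to E); all others are ≤ 4.
With {A, B} the worst case is 5.
With {A, C} the worst case is 5.
No size-2 selection achieves below 4.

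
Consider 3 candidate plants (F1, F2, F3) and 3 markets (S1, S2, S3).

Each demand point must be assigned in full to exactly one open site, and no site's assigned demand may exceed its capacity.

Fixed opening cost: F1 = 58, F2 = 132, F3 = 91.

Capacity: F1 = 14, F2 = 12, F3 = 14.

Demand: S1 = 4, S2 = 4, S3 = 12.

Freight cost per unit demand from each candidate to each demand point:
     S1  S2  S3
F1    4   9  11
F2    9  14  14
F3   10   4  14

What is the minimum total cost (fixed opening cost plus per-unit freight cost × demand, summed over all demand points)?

Open {F1, F3}; cheapest assignment that respects the capacities:
  F1 (cap 14, load 12): S3 — cost 12×11 = 132
  F3 (cap 14, load 8): S1, S2 — cost 4×10 + 4×4 = 56
  Shipping 188, fixed 149 → total 337.
  Any other capacity-feasible assignment to {F1, F3} ships for at least 188.
Compare {F1, F2}: its best feasible assignment gives total 410.
Compare {F2, F3}: its best feasible assignment gives total 447.
Every other set of open sites that can feasibly serve all demand totals ≥ 410 even under its best assignment. Minimum: 337.

337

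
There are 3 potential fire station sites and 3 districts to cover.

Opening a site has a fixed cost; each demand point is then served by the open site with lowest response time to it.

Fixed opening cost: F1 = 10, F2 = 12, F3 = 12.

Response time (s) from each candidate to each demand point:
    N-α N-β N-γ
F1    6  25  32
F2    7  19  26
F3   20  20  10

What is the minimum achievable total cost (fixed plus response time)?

58

Open {F1, F3}: assign each demand point to its cheapest open site.
  N-α→F1 6, N-β→F3 20, N-γ→F3 10
  response time 36, fixed 22 → total 58.
Compare {F2, F3}: response time 36 + fixed 24 = 60.
Compare {F3}: response time 50 + fixed 12 = 62.
Compare {F2}: response time 52 + fixed 12 = 64.
All other subsets cost ≥ 60. Minimum total cost: 58.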